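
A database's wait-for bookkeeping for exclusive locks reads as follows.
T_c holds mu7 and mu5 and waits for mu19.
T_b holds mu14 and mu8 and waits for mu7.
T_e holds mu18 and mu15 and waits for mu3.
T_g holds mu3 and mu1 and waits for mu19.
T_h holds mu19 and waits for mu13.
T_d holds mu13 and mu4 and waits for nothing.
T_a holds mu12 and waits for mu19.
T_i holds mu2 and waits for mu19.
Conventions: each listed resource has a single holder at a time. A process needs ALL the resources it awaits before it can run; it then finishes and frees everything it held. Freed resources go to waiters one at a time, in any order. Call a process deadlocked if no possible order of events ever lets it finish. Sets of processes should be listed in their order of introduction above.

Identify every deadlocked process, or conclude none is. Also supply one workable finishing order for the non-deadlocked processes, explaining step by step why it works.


No process is deadlocked.
Key observation: there is no circular wait here — follow any chain and it reaches a process that is free to run now.
One completion order for the rest: T_d, T_h, T_g, T_a, T_i, T_c, T_e, T_b.
Check, step by step:
  T_d waits on nothing -> runs at once and releases mu13 and mu4
  T_h: everything it awaited (mu13) is free; runs, freeing mu19
  T_g: everything it awaited (mu19) is free; runs, freeing mu3 and mu1
  T_a: everything it awaited (mu19) is free; runs, freeing mu12
  T_i: everything it awaited (mu19) is free; runs, freeing mu2
  T_c: everything it awaited (mu19) is free; runs, freeing mu7 and mu5
  T_e: everything it awaited (mu3) is free; runs, freeing mu18 and mu15
  T_b: everything it awaited (mu7) is free; runs, freeing mu14 and mu8


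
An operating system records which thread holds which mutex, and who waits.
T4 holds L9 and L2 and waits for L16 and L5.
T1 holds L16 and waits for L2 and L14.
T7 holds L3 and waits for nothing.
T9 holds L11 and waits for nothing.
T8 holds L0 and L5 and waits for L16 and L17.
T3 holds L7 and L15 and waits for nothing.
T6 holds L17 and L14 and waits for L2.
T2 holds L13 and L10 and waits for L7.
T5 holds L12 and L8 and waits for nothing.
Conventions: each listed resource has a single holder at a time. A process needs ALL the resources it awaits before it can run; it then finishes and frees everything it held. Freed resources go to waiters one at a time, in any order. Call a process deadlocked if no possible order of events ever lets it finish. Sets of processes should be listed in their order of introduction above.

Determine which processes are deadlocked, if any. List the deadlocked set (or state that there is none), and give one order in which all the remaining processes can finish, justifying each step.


Deadlocked: T4, T1, T8 and T6.
Key observation: the cycle T4 -> T1 -> T4 can never break — each member waits on the next; T8 and T6 are caught in further circular waits.
The rest can finish in the order T3, T2, T9, T5, T7.
Check, step by step:
  T3 waits on nothing -> runs at once and releases L7 and L15
  T2 waits on L7 — all released -> runs and releases L13 and L10
  T9 waits on nothing -> runs at once and releases L11
  T5 waits on nothing -> runs at once and releases L12 and L8
  T7 waits on nothing -> runs at once and releases L3


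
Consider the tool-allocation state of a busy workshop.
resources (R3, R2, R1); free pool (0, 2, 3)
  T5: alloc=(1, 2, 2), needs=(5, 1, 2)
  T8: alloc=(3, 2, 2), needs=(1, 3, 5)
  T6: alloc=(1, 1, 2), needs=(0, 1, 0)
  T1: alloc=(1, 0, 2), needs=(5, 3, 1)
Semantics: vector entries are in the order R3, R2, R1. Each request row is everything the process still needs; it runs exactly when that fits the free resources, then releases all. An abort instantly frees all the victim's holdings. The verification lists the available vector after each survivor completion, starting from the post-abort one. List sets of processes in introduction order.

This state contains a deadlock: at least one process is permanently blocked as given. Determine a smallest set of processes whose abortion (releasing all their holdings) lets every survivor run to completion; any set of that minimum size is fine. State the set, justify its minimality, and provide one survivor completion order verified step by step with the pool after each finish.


Minimum abort set: T5.
Key observation: before aborting T5, T1 was permanently blocked — no order could ever run it; afterwards it completes at step 3.
No smaller set exists: with zero aborts the deadlock remains.
The survivors complete as T6, T8, T1. Step-by-step check (starting from the post-abort pool):
  pool = (1, 4, 5)
  T6 needs (0, 1, 0) <= (1, 4, 5) -> finishes; pool += (1, 1, 2) = (2, 5, 7)
  T8 needs (1, 3, 5) <= (2, 5, 7) -> finishes; pool += (3, 2, 2) = (5, 7, 9)
  T1 needs (5, 3, 1) <= (5, 7, 9) -> finishes; pool += (1, 0, 2) = (6, 7, 11)


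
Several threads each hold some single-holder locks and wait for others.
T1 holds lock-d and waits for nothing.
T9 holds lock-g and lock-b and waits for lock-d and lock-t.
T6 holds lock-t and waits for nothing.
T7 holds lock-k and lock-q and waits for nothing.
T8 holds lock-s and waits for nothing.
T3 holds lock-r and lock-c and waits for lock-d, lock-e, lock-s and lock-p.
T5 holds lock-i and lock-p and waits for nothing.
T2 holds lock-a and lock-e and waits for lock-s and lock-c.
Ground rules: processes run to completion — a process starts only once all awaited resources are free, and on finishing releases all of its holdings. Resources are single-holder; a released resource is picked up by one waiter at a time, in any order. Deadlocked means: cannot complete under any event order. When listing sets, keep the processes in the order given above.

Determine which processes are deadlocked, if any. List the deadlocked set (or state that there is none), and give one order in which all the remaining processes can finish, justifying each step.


The deadlocked set is T3 and T2.
Key observation: the knot is the closed ring of waits T3 -> T2 -> T3; no other process is dragged down with it.
A valid finishing order for the others: T5, T1, T6, T7, T8, T9.
Step-by-step check:
  run T5 (it waits on nothing); releases lock-i and lock-p
  run T1 (it waits on nothing); releases lock-d
  run T6 (it waits on nothing); releases lock-t
  run T7 (it waits on nothing); releases lock-k and lock-q
  run T8 (it waits on nothing); releases lock-s
  T9: everything it awaited (lock-d and lock-t) is free; runs, freeing lock-g and lock-b


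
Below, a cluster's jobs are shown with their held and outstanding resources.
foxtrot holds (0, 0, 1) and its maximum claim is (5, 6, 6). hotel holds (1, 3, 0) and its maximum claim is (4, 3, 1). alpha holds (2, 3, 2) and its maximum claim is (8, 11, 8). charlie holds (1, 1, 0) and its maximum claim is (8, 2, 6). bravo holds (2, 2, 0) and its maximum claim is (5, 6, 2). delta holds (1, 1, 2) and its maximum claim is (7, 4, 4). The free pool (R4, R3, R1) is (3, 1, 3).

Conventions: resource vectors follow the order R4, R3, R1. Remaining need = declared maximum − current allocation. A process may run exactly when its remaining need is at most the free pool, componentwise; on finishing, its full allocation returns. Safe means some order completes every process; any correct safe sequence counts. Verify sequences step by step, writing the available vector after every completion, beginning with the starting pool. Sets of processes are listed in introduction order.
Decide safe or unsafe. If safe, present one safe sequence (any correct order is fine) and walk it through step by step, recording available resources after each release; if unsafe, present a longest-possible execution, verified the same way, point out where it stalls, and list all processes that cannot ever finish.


SAFE. One safe sequence: hotel, bravo, delta, foxtrot, charlie, alpha.
Key observation: hotel is the earliest step where a requested resource binds exactly: need (3, 0, 1), pool (3, 1, 3) at its turn.
Verifying each step:
  pool = (3, 1, 3)
  hotel: need (3, 0, 1) fits (3, 1, 3); releases (1, 3, 0), pool now (4, 4, 3)
  bravo: need (3, 4, 2) fits (4, 4, 3); releases (2, 2, 0), pool now (6, 6, 3)
  delta: need (6, 3, 2) fits (6, 6, 3); releases (1, 1, 2), pool now (7, 7, 5)
  foxtrot: need (5, 6, 5) fits (7, 7, 5); releases (0, 0, 1), pool now (7, 7, 6)
  charlie: need (7, 1, 6) fits (7, 7, 6); releases (1, 1, 0), pool now (8, 8, 6)
  alpha: need (6, 8, 6) fits (8, 8, 6); releases (2, 3, 2), pool now (10, 11, 8)


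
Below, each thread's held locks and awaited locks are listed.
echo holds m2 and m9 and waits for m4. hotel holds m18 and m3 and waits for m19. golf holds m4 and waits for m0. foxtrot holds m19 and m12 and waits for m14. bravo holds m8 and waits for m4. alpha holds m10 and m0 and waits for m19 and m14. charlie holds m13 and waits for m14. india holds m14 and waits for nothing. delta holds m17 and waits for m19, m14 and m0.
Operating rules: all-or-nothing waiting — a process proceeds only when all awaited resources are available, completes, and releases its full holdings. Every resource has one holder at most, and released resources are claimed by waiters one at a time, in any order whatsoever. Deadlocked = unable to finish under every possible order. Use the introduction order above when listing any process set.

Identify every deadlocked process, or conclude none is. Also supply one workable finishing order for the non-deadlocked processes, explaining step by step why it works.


Nothing here is deadlocked.
Key observation: the wait graph is acyclic; completion cascades from the unblocked processes through everyone else.
A valid finishing order for the others: india, foxtrot, alpha, golf, delta, hotel, bravo, charlie, echo.
Step-by-step check:
  run india (it waits on nothing); releases m14
  foxtrot: everything it awaited (m14) is free; runs, freeing m19 and m12
  alpha: everything it awaited (m19 and m14) is free; runs, freeing m10 and m0
  golf: everything it awaited (m0) is free; runs, freeing m4
  delta: everything it awaited (m19, m14 and m0) is free; runs, freeing m17
  hotel: everything it awaited (m19) is free; runs, freeing m18 and m3
  bravo: everything it awaited (m4) is free; runs, freeing m8
  charlie: everything it awaited (m14) is free; runs, freeing m13
  echo: everything it awaited (m4) is free; runs, freeing m2 and m9


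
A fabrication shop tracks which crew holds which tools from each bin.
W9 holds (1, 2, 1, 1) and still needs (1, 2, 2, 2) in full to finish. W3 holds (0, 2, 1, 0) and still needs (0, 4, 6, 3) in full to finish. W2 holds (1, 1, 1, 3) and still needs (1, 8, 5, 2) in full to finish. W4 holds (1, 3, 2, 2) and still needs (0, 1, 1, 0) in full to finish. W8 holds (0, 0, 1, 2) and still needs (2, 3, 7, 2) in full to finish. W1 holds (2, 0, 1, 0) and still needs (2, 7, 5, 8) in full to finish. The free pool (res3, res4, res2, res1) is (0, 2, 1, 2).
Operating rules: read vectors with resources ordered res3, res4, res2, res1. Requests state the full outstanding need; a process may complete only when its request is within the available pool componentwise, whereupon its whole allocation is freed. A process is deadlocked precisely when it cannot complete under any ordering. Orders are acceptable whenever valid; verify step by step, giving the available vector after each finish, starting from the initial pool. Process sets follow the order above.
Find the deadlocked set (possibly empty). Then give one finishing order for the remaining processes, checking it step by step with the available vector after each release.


Deadlocked: W3, W2, W8 and W1.
Key observation: res2 is the bottleneck — with W4, W9 done the pool holds (2, 7, 4, 5), short of every remaining need.
The rest can finish in the order W4, W9. Walking it through:
  pool = (0, 2, 1, 2)
  W4 needs (0, 1, 1, 0) <= (0, 2, 1, 2) -> finishes; pool += (1, 3, 2, 2) = (1, 5, 3, 4)
  W9 needs (1, 2, 2, 2) <= (1, 5, 3, 4) -> finishes; pool += (1, 2, 1, 1) = (2, 7, 4, 5)
The blocked processes can never fit:
  blocked: W3 wants (0, 4, 6, 3), pool (2, 7, 4, 5) — not enough res2
  blocked: W2 wants (1, 8, 5, 2), pool (2, 7, 4, 5) — not enough res4 and res2
  blocked: W8 wants (2, 3, 7, 2), pool (2, 7, 4, 5) — not enough res2
  blocked: W1 wants (2, 7, 5, 8), pool (2, 7, 4, 5) — not enough res2 and res1


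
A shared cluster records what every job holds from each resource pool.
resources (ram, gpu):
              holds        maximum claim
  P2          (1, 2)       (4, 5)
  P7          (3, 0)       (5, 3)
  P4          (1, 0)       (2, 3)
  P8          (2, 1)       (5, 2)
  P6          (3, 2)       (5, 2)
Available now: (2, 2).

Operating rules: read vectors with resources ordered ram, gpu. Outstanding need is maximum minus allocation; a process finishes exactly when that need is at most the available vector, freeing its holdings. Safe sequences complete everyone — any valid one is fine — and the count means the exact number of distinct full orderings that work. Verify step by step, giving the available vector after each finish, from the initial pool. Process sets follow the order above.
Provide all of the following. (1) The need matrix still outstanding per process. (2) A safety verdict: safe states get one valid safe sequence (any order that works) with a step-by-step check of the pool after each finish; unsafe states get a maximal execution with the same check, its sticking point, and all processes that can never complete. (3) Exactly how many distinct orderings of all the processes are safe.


(1) Outstanding need per process (order ram, gpu):
  P2: (3, 3)
  P7: (2, 3)
  P4: (1, 3)
  P8: (3, 1)
  P6: (2, 0)
(2) SAFE — a valid safe sequence is P6, P4, P2, P8, P7.
Key observation: the first exact fit in this order is P6 — it needs (2, 0) with (2, 2) free, meeting a requested resource to the last unit.
Step-by-step check:
  pool = (2, 2)
  P6 needs (2, 0) <= (2, 2) -> finishes; pool += (3, 2) = (5, 4)
  P4 needs (1, 3) <= (5, 4) -> finishes; pool += (1, 0) = (6, 4)
  P2 needs (3, 3) <= (6, 4) -> finishes; pool += (1, 2) = (7, 6)
  P8 needs (3, 1) <= (7, 6) -> finishes; pool += (2, 1) = (9, 7)
  P7 needs (2, 3) <= (9, 7) -> finishes; pool += (3, 0) = (12, 7)
(3) The exact count: 24 of the possible complete orderings are safe sequences.


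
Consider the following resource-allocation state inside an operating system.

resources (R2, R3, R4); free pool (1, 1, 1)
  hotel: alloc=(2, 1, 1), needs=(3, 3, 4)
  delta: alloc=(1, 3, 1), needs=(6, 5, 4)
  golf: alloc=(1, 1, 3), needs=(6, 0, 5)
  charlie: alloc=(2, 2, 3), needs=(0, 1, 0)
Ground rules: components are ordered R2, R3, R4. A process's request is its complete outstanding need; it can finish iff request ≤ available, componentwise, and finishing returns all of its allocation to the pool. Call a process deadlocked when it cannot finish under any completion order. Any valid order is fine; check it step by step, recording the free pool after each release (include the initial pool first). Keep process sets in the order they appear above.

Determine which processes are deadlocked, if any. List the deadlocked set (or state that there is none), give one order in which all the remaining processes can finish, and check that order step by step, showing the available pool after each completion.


The deadlocked set is delta and golf.
Key observation: even finishing charlie, hotel leaves just (5, 4, 5) free — too little R2 for any of the remaining processes.
A valid finishing order for the others: charlie, hotel. Check, step by step:
  pool = (1, 1, 1)
  run charlie (needs (0, 1, 0), free (1, 1, 1)); after release of (2, 2, 3) the pool is (3, 3, 4)
  run hotel (needs (3, 3, 4), free (3, 3, 4)); after release of (2, 1, 1) the pool is (5, 4, 5)
The stuck group stays short no matter what:
  delta still needs (6, 5, 4) but only (5, 4, 5) is free — short on R2 and R3
  golf still needs (6, 0, 5) but only (5, 4, 5) is free — short on R2


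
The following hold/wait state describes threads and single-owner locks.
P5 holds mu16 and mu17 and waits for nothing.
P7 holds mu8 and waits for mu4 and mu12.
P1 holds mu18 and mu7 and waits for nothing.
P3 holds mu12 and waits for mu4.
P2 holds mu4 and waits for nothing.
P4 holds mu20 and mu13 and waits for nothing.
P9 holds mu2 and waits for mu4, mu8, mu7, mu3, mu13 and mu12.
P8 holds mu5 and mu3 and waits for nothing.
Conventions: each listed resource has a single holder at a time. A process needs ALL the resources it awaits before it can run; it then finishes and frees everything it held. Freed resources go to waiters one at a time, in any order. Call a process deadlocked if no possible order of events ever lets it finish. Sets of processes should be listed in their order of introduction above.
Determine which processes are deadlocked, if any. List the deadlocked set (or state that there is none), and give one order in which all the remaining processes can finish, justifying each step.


The deadlocked set is empty.
Key observation: all waits point, directly or indirectly, at processes that can finish, so nothing is permanently blocked.
One completion order for the rest: P2, P3, P1, P7, P4, P5, P8, P9.
Walking it through:
  run P2 (it waits on nothing); releases mu4
  P3: everything it awaited (mu4) is free; runs, freeing mu12
  run P1 (it waits on nothing); releases mu18 and mu7
  P7: everything it awaited (mu4 and mu12) is free; runs, freeing mu8
  run P4 (it waits on nothing); releases mu20 and mu13
  run P5 (it waits on nothing); releases mu16 and mu17
  run P8 (it waits on nothing); releases mu5 and mu3
  P9: everything it awaited (mu4, mu8, mu7, mu3, mu13 and mu12) is free; runs, freeing mu2


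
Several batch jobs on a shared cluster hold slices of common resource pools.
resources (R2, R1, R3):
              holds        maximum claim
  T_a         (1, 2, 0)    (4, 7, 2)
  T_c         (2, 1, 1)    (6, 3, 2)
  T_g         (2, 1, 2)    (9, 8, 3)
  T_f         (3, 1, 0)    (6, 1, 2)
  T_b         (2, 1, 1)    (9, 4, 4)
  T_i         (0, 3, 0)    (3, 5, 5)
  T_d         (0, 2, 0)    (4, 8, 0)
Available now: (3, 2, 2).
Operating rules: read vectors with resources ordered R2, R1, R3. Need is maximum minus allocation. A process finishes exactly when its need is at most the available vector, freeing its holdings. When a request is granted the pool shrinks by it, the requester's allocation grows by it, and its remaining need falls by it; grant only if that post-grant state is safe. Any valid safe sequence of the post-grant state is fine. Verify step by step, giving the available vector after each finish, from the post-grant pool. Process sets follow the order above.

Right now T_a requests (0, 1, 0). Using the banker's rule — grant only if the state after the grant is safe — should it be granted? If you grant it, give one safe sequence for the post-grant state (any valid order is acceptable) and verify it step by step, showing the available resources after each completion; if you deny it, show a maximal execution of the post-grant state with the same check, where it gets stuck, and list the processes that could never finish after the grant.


GRANT. The post-grant state is safe; one safe sequence: T_f, T_c, T_b, T_a, T_g, T_i, T_d.
Key observation: post-grant, (3, 1, 2) remains, and an order beginning with T_f completes everyone.
Check on the post-grant state, step by step:
  pool = (3, 1, 2)
  T_f: need (3, 0, 2) fits (3, 1, 2); releases (3, 1, 0), pool now (6, 2, 2)
  T_c: need (4, 2, 1) fits (6, 2, 2); releases (2, 1, 1), pool now (8, 3, 3)
  T_b: need (7, 3, 3) fits (8, 3, 3); releases (2, 1, 1), pool now (10, 4, 4)
  T_a: need (3, 4, 2) fits (10, 4, 4); releases (1, 3, 0), pool now (11, 7, 4)
  T_g: need (7, 7, 1) fits (11, 7, 4); releases (2, 1, 2), pool now (13, 8, 6)
  T_i: need (3, 2, 5) fits (13, 8, 6); releases (0, 3, 0), pool now (13, 11, 6)
  T_d: need (4, 6, 0) fits (13, 11, 6); releases (0, 2, 0), pool now (13, 13, 6)


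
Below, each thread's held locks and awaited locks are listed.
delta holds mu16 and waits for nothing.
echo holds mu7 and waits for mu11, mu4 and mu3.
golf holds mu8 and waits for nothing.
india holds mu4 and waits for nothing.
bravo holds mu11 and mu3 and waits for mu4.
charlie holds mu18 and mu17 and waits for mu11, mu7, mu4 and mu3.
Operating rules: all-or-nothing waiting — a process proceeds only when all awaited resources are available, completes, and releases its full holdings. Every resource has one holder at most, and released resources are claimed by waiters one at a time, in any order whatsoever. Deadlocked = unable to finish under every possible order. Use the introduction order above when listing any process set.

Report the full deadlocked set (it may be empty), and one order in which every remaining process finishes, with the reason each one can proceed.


No process is deadlocked.
Key observation: the waits form no ring: some process can always run, and its releases unblock the others one by one.
One completion order for the rest: india, bravo, echo, charlie, golf, delta.
Walking it through:
  india: no waits; runs immediately, freeing mu4
  bravo waits on mu4 — all released -> runs and releases mu11 and mu3
  echo waits on mu11, mu4 and mu3 — all released -> runs and releases mu7
  charlie waits on mu11, mu7, mu4 and mu3 — all released -> runs and releases mu18 and mu17
  golf: no waits; runs immediately, freeing mu8
  delta: no waits; runs immediately, freeing mu16


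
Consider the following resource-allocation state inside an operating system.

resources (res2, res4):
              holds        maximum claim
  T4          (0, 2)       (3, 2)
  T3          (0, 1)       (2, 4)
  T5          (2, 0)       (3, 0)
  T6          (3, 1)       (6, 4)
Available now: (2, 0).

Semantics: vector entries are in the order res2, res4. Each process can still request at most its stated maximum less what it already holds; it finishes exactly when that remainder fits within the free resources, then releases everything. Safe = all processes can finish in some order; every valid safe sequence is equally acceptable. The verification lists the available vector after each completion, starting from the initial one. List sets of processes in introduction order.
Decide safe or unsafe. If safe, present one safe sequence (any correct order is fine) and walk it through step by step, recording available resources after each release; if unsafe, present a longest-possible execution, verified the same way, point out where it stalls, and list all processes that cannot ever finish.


The state is UNSAFE.
Key observation: after T5, T4 complete, (4, 2) is the best the pool ever gets, yet each leftover process wants more res4.
A maximal execution: T5, T4 — then nothing else fits. Step-by-step check:
  pool = (2, 0)
  run T5 (needs (1, 0), free (2, 0)); after release of (2, 0) the pool is (4, 0)
  run T4 (needs (3, 0), free (4, 0)); after release of (0, 2) the pool is (4, 2)
  T3 cannot run: need (2, 3) vs free (4, 2) (insufficient res4)
  T6 cannot run: need (3, 3) vs free (4, 2) (insufficient res4)
Never able to finish: T3 and T6.


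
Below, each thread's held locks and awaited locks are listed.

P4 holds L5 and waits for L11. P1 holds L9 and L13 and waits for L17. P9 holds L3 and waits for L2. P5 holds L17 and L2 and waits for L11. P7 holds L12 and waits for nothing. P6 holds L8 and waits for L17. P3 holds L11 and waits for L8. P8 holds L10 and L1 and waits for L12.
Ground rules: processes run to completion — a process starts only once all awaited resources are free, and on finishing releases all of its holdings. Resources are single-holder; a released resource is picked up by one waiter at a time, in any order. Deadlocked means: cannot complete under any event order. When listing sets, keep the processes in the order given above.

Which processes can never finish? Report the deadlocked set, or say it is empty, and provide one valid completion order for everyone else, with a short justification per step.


The deadlocked set is P4, P1, P9, P5, P6 and P3.
Key observation: nobody on the ring P3 -> P6 -> P5 -> P3 can start until another member finishes, which never happens; P4, P1 and P9 wait into the deadlock from upstream.
One completion order for the rest: P7, P8.
Step-by-step check:
  P7: no waits; runs immediately, freeing L12
  run P8 (all its waits — L12 — are resolved); releases L10 and L1


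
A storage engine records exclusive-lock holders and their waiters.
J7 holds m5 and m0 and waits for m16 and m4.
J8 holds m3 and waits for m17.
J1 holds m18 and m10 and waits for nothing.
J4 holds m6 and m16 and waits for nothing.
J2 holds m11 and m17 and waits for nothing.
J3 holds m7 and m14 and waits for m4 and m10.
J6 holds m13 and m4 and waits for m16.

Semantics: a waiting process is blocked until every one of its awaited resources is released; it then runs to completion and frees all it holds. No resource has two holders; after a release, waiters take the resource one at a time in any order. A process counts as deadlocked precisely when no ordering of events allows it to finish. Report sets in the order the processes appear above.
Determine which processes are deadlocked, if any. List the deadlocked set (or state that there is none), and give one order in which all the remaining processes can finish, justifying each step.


Nothing here is deadlocked.
Key observation: every chain of waits terminates; starting from the processes that wait on nothing, all the rest unlock in turn.
A valid finishing order for the others: J2, J8, J4, J6, J1, J7, J3.
Check, step by step:
  J2: no waits; runs immediately, freeing m11 and m17
  J8: everything it awaited (m17) is free; runs, freeing m3
  J4: no waits; runs immediately, freeing m6 and m16
  J6: everything it awaited (m16) is free; runs, freeing m13 and m4
  J1: no waits; runs immediately, freeing m18 and m10
  J7: everything it awaited (m16 and m4) is free; runs, freeing m5 and m0
  J3: everything it awaited (m4 and m10) is free; runs, freeing m7 and m14


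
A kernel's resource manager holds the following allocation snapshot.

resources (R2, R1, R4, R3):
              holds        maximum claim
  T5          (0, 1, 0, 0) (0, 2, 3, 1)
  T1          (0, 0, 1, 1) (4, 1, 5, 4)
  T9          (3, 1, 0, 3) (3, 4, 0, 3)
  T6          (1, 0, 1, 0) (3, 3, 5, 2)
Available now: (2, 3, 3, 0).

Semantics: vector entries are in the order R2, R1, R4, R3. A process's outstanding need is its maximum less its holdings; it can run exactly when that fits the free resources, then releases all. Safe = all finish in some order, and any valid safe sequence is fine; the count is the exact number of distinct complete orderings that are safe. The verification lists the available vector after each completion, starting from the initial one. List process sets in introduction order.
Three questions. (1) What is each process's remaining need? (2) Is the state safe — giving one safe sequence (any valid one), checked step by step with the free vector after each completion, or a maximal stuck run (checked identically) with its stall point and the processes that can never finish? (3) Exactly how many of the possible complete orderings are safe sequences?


(1) Remaining need (order R2, R1, R4, R3):
  T5: (0, 1, 3, 1)
  T1: (4, 1, 4, 3)
  T9: (0, 3, 0, 0)
  T6: (2, 3, 4, 2)
(2) UNSAFE — no complete ordering exists.
Key observation: even finishing T9, T5 leaves just (5, 5, 3, 3) free — too little R4 for any of the remaining processes.
The run T9, T5 cannot be extended any further. Verifying each step:
  pool = (2, 3, 3, 0)
  T9: need (0, 3, 0, 0) fits (2, 3, 3, 0); releases (3, 1, 0, 3), pool now (5, 4, 3, 3)
  T5: need (0, 1, 3, 1) fits (5, 4, 3, 3); releases (0, 1, 0, 0), pool now (5, 5, 3, 3)
  blocked: T1 wants (4, 1, 4, 3), pool (5, 5, 3, 3) — not enough R4
  blocked: T6 wants (2, 3, 4, 2), pool (5, 5, 3, 3) — not enough R4
Never able to finish: T1 and T6.
(3) Precisely 0 of the possible complete orderings are safe sequences.


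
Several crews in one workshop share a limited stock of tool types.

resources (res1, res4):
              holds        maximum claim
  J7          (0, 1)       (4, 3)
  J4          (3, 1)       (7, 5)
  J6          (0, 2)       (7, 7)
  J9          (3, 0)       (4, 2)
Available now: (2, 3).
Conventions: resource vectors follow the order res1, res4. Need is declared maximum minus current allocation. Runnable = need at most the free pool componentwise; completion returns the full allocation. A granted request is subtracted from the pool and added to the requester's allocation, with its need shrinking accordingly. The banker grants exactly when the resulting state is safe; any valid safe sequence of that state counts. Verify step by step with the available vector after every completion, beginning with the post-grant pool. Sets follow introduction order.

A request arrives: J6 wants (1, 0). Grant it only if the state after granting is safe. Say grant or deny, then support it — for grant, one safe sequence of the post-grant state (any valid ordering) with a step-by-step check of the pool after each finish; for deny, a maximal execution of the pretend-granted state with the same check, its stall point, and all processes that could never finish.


GRANT — the state after the grant stays safe, e.g. via J9, J7, J4, J6.
Key observation: the grant leaves (1, 3) free — enough for J9, whose release restarts the cascade.
Step-by-step check of the post-grant state:
  pool = (1, 3)
  J9: need (1, 2) fits (1, 3); releases (3, 0), pool now (4, 3)
  J7: need (4, 2) fits (4, 3); releases (0, 1), pool now (4, 4)
  J4: need (4, 4) fits (4, 4); releases (3, 1), pool now (7, 5)
  J6: need (6, 5) fits (7, 5); releases (1, 2), pool now (8, 7)


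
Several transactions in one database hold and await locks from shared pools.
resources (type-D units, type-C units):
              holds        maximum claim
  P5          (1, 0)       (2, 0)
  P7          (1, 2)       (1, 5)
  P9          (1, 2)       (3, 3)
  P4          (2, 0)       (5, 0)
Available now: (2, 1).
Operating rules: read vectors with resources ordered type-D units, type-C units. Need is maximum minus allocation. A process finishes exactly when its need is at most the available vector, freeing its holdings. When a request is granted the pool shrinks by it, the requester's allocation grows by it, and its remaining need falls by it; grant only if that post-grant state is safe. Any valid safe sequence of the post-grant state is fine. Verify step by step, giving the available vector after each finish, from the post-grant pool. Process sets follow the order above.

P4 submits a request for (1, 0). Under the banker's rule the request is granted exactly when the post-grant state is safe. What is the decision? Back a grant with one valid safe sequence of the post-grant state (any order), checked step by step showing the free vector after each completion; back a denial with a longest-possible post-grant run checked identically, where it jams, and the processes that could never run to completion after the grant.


GRANT — the state after the grant stays safe, e.g. via P5, P4, P9, P7.
Key observation: the grant leaves (1, 1) free — enough for P5, whose release restarts the cascade.
Step-by-step check of the post-grant state:
  pool = (1, 1)
  P5 needs (1, 0) <= (1, 1) -> finishes; pool += (1, 0) = (2, 1)
  P4 needs (2, 0) <= (2, 1) -> finishes; pool += (3, 0) = (5, 1)
  P9 needs (2, 1) <= (5, 1) -> finishes; pool += (1, 2) = (6, 3)
  P7 needs (0, 3) <= (6, 3) -> finishes; pool += (1, 2) = (7, 5)


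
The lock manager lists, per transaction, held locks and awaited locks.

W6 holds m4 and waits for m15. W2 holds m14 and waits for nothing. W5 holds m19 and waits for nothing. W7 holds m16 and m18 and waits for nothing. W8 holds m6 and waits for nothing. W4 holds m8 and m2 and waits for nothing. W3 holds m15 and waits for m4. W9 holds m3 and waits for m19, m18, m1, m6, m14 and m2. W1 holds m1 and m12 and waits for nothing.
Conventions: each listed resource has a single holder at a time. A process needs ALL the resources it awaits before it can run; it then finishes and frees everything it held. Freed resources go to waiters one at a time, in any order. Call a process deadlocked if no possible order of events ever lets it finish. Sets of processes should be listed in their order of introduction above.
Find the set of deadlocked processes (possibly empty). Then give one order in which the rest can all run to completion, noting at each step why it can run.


The deadlocked set is W6 and W3.
Key observation: nobody on the ring W6 -> W3 -> W6 can start until another member finishes, which never happens; no other process is dragged down with it.
A valid finishing order for the others: W2, W7, W8, W1, W5, W4, W9.
Verifying each step:
  W2: no waits; runs immediately, freeing m14
  W7: no waits; runs immediately, freeing m16 and m18
  W8: no waits; runs immediately, freeing m6
  W1: no waits; runs immediately, freeing m1 and m12
  W5: no waits; runs immediately, freeing m19
  W4: no waits; runs immediately, freeing m8 and m2
  W9 waits on m19, m18, m1, m6, m14 and m2 — all released -> runs and releases m3


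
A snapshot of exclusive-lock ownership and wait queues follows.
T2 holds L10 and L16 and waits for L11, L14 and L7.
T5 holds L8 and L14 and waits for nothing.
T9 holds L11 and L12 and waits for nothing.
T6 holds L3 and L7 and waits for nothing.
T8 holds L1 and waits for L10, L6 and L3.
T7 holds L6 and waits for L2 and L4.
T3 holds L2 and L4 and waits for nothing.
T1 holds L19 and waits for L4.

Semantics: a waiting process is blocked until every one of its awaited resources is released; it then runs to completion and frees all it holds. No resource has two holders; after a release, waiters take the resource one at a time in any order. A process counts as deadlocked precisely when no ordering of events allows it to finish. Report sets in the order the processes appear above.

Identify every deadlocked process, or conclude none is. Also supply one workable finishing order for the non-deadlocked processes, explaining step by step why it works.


The deadlocked set is empty.
Key observation: no waiting chain loops back on itself — every chain ends at a process that waits on nothing, so everyone eventually runs.
One completion order for the rest: T3, T9, T6, T5, T7, T1, T2, T8.
Step-by-step check:
  T3: no waits; runs immediately, freeing L2 and L4
  T9: no waits; runs immediately, freeing L11 and L12
  T6: no waits; runs immediately, freeing L3 and L7
  T5: no waits; runs immediately, freeing L8 and L14
  run T7 (all its waits — L2 and L4 — are resolved); releases L6
  run T1 (all its waits — L4 — are resolved); releases L19
  run T2 (all its waits — L11, L14 and L7 — are resolved); releases L10 and L16
  run T8 (all its waits — L10, L6 and L3 — are resolved); releases L1


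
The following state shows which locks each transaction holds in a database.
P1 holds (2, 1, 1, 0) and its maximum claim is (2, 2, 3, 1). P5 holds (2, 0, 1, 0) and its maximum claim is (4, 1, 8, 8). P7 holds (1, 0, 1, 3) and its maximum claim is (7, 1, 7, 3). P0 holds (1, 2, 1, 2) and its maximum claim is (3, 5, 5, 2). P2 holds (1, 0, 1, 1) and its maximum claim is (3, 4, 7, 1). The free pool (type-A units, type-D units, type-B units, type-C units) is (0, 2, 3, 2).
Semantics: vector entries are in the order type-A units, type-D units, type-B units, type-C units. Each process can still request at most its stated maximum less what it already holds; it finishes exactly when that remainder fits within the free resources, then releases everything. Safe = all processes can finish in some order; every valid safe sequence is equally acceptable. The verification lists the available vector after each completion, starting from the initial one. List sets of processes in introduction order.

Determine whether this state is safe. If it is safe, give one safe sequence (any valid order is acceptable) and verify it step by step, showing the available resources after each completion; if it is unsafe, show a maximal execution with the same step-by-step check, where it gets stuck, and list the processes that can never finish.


UNSAFE.
Key observation: type-B units is the bottleneck — with P1, P0 done the pool holds (3, 5, 5, 4), short of every remaining need.
A maximal execution: P1, P0 — then nothing else fits. Step-by-step check:
  pool = (0, 2, 3, 2)
  P1 needs (0, 1, 2, 1) <= (0, 2, 3, 2) -> finishes; pool += (2, 1, 1, 0) = (2, 3, 4, 2)
  P0 needs (2, 3, 4, 0) <= (2, 3, 4, 2) -> finishes; pool += (1, 2, 1, 2) = (3, 5, 5, 4)
  blocked: P5 wants (2, 1, 7, 8), pool (3, 5, 5, 4) — not enough type-B units and type-C units
  blocked: P7 wants (6, 1, 6, 0), pool (3, 5, 5, 4) — not enough type-A units and type-B units
  blocked: P2 wants (2, 4, 6, 0), pool (3, 5, 5, 4) — not enough type-B units
Processes that can never finish: P5, P7 and P2.


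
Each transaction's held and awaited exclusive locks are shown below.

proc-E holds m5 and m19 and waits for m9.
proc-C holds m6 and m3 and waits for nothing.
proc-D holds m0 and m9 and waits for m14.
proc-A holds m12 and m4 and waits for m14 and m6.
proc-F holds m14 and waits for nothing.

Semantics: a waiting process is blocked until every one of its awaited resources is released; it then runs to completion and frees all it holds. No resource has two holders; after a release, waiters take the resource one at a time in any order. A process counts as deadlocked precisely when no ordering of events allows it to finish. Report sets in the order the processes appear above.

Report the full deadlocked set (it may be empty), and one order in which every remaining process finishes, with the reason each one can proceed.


No process is deadlocked.
Key observation: the waits form no ring: some process can always run, and its releases unblock the others one by one.
A valid finishing order for the others: proc-C, proc-F, proc-D, proc-E, proc-A.
Check, step by step:
  proc-C: no waits; runs immediately, freeing m6 and m3
  proc-F: no waits; runs immediately, freeing m14
  proc-D: everything it awaited (m14) is free; runs, freeing m0 and m9
  proc-E: everything it awaited (m9) is free; runs, freeing m5 and m19
  proc-A: everything it awaited (m14 and m6) is free; runs, freeing m12 and m4


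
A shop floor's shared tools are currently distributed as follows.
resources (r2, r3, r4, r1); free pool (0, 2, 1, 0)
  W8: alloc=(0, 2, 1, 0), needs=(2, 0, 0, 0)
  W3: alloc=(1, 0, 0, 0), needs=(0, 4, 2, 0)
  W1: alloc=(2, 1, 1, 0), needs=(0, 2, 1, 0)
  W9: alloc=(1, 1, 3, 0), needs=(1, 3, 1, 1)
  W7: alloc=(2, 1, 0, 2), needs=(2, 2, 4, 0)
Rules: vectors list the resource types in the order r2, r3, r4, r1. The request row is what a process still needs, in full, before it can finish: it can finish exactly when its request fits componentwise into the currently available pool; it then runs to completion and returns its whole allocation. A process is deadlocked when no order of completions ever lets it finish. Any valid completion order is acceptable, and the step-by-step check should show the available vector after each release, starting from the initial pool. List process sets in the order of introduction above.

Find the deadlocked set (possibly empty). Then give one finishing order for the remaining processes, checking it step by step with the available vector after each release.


Deadlocked: W9 and W7.
Key observation: after W1, W8, W3 the pool peaks at (3, 5, 3, 0), and each blocked process is short somewhere: W9 on r1; W7 on r4.
The rest can finish in the order W1, W8, W3. Step-by-step check:
  pool = (0, 2, 1, 0)
  W1 needs (0, 2, 1, 0) <= (0, 2, 1, 0) -> finishes; pool += (2, 1, 1, 0) = (2, 3, 2, 0)
  W8 needs (2, 0, 0, 0) <= (2, 3, 2, 0) -> finishes; pool += (0, 2, 1, 0) = (2, 5, 3, 0)
  W3 needs (0, 4, 2, 0) <= (2, 5, 3, 0) -> finishes; pool += (1, 0, 0, 0) = (3, 5, 3, 0)
None of the blocked processes ever fits:
  blocked: W9 wants (1, 3, 1, 1), pool (3, 5, 3, 0) — not enough r1
  blocked: W7 wants (2, 2, 4, 0), pool (3, 5, 3, 0) — not enough r4


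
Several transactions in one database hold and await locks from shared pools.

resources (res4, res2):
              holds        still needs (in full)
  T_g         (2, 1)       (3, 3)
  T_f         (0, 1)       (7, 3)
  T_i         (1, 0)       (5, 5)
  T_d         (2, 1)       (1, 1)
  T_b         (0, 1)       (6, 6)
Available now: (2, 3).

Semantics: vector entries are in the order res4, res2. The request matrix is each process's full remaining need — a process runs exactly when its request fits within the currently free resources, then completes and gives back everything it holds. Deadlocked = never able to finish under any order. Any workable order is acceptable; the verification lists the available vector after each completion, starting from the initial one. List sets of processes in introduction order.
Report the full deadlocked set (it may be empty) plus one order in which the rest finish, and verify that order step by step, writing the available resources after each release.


Nothing here is deadlocked.
Key observation: T_d can run right away; the returned allocation unlocks the remaining processes in turn.
The rest can finish in the order T_d, T_g, T_i, T_f, T_b. Step-by-step check:
  pool = (2, 3)
  T_d: need (1, 1) fits (2, 3); releases (2, 1), pool now (4, 4)
  T_g: need (3, 3) fits (4, 4); releases (2, 1), pool now (6, 5)
  T_i: need (5, 5) fits (6, 5); releases (1, 0), pool now (7, 5)
  T_f: need (7, 3) fits (7, 5); releases (0, 1), pool now (7, 6)
  T_b: need (6, 6) fits (7, 6); releases (0, 1), pool now (7, 7)
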